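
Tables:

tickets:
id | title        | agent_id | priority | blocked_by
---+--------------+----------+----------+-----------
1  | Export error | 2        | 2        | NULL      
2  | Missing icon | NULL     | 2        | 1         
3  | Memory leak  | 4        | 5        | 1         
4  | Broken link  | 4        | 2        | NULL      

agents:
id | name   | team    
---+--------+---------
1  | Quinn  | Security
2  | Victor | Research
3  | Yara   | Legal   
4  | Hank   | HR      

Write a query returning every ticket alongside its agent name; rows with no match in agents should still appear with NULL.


LEFT JOIN keeps every row from tickets (the left table); where agent_id has no match in agents, the agent columns become NULL. Walk through each ticket:
  - ticket 1 (Export error): agent_id=2 -> matches Victor
  - ticket 2 (Missing icon): agent_id=NULL, no match -> kept with NULL
  - ticket 3 (Memory leak): agent_id=4 -> matches Hank
  - ticket 4 (Broken link): agent_id=4 -> matches Hank
All 4 rows appear; 1 has NULL agent.

SQL:
SELECT a.title, b.name AS agent
FROM tickets a
LEFT JOIN agents b ON a.agent_id = b.id

Result:
title        | agent 
-------------+-------
Export error | Victor
Missing icon | NULL  
Memory leak  | Hank  
Broken link  | Hank  


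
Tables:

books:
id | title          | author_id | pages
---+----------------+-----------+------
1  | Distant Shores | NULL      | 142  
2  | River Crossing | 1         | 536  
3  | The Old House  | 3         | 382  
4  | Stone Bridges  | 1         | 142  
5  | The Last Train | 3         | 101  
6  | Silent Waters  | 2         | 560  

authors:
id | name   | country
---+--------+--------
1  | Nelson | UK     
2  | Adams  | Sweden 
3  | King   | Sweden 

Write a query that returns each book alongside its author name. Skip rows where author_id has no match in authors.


INNER JOIN keeps only books rows whose author_id matches an id in authors. Walk through each book:
  - book 1 (Distant Shores): author_id=NULL, no match -> dropped
  - book 2 (River Crossing): author_id=1 -> matches Nelson
  - book 3 (The Old House): author_id=3 -> matches King
  - book 4 (Stone Bridges): author_id=1 -> matches Nelson
  - book 5 (The Last Train): author_id=3 -> matches King
  - book 6 (Silent Waters): author_id=2 -> matches Adams
So 1 of 6 rows is dropped.

SQL:
SELECT a.title, b.name AS author
FROM books a
INNER JOIN authors b ON a.author_id = b.id

Result:
title          | author
---------------+-------
River Crossing | Nelson
The Old House  | King  
Stone Bridges  | Nelson
The Last Train | King  
Silent Waters  | Adams 


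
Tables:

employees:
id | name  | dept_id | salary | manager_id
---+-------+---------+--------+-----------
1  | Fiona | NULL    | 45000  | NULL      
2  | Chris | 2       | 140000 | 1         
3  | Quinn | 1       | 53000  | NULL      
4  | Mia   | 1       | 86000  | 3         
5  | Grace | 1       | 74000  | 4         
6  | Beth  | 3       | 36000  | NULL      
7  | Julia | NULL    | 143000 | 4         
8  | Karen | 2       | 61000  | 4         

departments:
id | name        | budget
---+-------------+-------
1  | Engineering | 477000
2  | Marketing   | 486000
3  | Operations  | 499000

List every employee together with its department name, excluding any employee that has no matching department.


INNER JOIN keeps only employees rows whose dept_id matches an id in departments. Walk through each employee:
  - employee 1 (Fiona): dept_id=NULL, no match -> dropped
  - employee 2 (Chris): dept_id=2 -> matches Marketing
  - employee 3 (Quinn): dept_id=1 -> matches Engineering
  - employee 4 (Mia): dept_id=1 -> matches Engineering
  - employee 5 (Grace): dept_id=1 -> matches Engineering
  - employee 6 (Beth): dept_id=3 -> matches Operations
  - employee 7 (Julia): dept_id=NULL, no match -> dropped
  - employee 8 (Karen): dept_id=2 -> matches Marketing
So 2 of 8 rows are dropped.

SQL:
SELECT a.name, b.name AS department
FROM employees a
INNER JOIN departments b ON a.dept_id = b.id

Result:
name  | department 
------+------------
Chris | Marketing  
Quinn | Engineering
Mia   | Engineering
Grace | Engineering
Beth  | Operations 
Karen | Marketing  


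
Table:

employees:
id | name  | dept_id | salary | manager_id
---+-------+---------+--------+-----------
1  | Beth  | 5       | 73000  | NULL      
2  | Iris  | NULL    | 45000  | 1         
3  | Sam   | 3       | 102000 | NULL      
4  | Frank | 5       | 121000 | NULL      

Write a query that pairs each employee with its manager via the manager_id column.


This is a self-join: employees is joined to a second copy of itself, matching each row's manager_id to another row's id. Use LEFT JOIN so rows with manager_id=NULL are kept.
  - employee 1 (Beth): manager_id=NULL -> NULL
  - employee 2 (Iris): manager_id=1 -> Beth
  - employee 3 (Sam): manager_id=NULL -> NULL
  - employee 4 (Frank): manager_id=NULL -> NULL

SQL:
SELECT a.name AS item, b.name AS manager
FROM employees a
LEFT JOIN employees b ON a.manager_id = b.id

Result:
item  | manager
------+--------
Beth  | NULL   
Iris  | Beth   
Sam   | NULL   
Frank | NULL   


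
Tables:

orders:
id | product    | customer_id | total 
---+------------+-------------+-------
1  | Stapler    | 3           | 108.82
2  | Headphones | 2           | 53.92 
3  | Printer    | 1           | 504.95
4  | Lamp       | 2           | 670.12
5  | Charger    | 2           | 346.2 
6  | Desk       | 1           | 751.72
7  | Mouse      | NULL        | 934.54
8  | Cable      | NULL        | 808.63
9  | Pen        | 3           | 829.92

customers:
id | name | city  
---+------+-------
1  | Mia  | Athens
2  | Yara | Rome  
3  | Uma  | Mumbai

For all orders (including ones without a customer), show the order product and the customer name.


LEFT JOIN keeps every row from orders (the left table); where customer_id has no match in customers, the customer columns become NULL. Walk through each order:
  - order 1 (Stapler): customer_id=3 -> matches Uma
  - order 2 (Headphones): customer_id=2 -> matches Yara
  - order 3 (Printer): customer_id=1 -> matches Mia
  - order 4 (Lamp): customer_id=2 -> matches Yara
  - order 5 (Charger): customer_id=2 -> matches Yara
  - order 6 (Desk): customer_id=1 -> matches Mia
  - order 7 (Mouse): customer_id=NULL, no match -> kept with NULL
  - order 8 (Cable): customer_id=NULL, no match -> kept with NULL
  - order 9 (Pen): customer_id=3 -> matches Uma
All 9 rows appear; 2 have NULL customer.

SQL:
SELECT a.product, b.name AS customer
FROM orders a
LEFT JOIN customers b ON a.customer_id = b.id

Result:
product    | customer
-----------+---------
Stapler    | Uma     
Headphones | Yara    
Printer    | Mia     
Lamp       | Yara    
Charger    | Yara    
Desk       | Mia     
Mouse      | NULL    
Cable      | NULL    
Pen        | Uma     


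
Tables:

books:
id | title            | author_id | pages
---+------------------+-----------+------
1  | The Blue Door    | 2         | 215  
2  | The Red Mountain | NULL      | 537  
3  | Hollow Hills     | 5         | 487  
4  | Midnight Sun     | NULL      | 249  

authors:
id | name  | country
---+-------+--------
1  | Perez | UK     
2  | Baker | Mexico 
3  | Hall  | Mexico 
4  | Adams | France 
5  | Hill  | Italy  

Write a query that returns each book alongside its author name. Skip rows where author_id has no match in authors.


INNER JOIN keeps only books rows whose author_id matches an id in authors. Walk through each book:
  - book 1 (The Blue Door): author_id=2 -> matches Baker
  - book 2 (The Red Mountain): author_id=NULL, no match -> dropped
  - book 3 (Hollow Hills): author_id=5 -> matches Hill
  - book 4 (Midnight Sun): author_id=NULL, no match -> dropped
So 2 of 4 rows are dropped.

SQL:
SELECT a.title, b.name AS author
FROM books a
INNER JOIN authors b ON a.author_id = b.id

Result:
title         | author
--------------+-------
The Blue Door | Baker 
Hollow Hills  | Hill  


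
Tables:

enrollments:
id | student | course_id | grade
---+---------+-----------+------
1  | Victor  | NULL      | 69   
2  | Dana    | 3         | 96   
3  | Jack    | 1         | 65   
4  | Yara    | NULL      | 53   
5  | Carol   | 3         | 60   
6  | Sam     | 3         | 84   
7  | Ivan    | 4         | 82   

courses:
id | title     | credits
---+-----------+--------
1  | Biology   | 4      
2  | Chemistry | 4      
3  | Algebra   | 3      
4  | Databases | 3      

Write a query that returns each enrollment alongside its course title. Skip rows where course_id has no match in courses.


INNER JOIN keeps only enrollments rows whose course_id matches an id in courses. Walk through each enrollment:
  - enrollment 1 (Victor): course_id=NULL, no match -> dropped
  - enrollment 2 (Dana): course_id=3 -> matches Algebra
  - enrollment 3 (Jack): course_id=1 -> matches Biology
  - enrollment 4 (Yara): course_id=NULL, no match -> dropped
  - enrollment 5 (Carol): course_id=3 -> matches Algebra
  - enrollment 6 (Sam): course_id=3 -> matches Algebra
  - enrollment 7 (Ivan): course_id=4 -> matches Databases
So 2 of 7 rows are dropped.

SQL:
SELECT a.student, b.title AS course
FROM enrollments a
INNER JOIN courses b ON a.course_id = b.id

Result:
student | course   
--------+----------
Dana    | Algebra  
Jack    | Biology  
Carol   | Algebra  
Sam     | Algebra  
Ivan    | Databases


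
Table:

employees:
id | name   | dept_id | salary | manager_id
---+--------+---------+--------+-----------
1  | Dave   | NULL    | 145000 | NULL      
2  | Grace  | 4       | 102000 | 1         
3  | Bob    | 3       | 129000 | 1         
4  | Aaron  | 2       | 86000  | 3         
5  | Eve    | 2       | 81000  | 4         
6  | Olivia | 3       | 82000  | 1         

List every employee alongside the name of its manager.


This is a self-join: employees is joined to a second copy of itself, matching each row's manager_id to another row's id. Use LEFT JOIN so rows with manager_id=NULL are kept.
  - employee 1 (Dave): manager_id=NULL -> NULL
  - employee 2 (Grace): manager_id=1 -> Dave
  - employee 3 (Bob): manager_id=1 -> Dave
  - employee 4 (Aaron): manager_id=3 -> Bob
  - employee 5 (Eve): manager_id=4 -> Aaron
  - employee 6 (Olivia): manager_id=1 -> Dave

SQL:
SELECT a.name AS item, b.name AS manager
FROM employees a
LEFT JOIN employees b ON a.manager_id = b.id

Result:
item   | manager
-------+--------
Dave   | NULL   
Grace  | Dave   
Bob    | Dave   
Aaron  | Bob    
Eve    | Aaron  
Olivia | Dave   


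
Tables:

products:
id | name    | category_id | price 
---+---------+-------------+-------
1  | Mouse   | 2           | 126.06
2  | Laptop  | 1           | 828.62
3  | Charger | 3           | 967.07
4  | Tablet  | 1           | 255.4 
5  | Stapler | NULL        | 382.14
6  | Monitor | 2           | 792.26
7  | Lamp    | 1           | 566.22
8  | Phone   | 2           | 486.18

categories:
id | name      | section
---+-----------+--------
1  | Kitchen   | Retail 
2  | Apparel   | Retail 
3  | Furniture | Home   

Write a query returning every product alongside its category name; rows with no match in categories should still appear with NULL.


LEFT JOIN keeps every row from products (the left table); where category_id has no match in categories, the category columns become NULL. Walk through each product:
  - product 1 (Mouse): category_id=2 -> matches Apparel
  - product 2 (Laptop): category_id=1 -> matches Kitchen
  - product 3 (Charger): category_id=3 -> matches Furniture
  - product 4 (Tablet): category_id=1 -> matches Kitchen
  - product 5 (Stapler): category_id=NULL, no match -> kept with NULL
  - product 6 (Monitor): category_id=2 -> matches Apparel
  - product 7 (Lamp): category_id=1 -> matches Kitchen
  - product 8 (Phone): category_id=2 -> matches Apparel
All 8 rows appear; 1 has NULL category.

SQL:
SELECT a.name, b.name AS category
FROM products a
LEFT JOIN categories b ON a.category_id = b.id

Result:
name    | category 
--------+----------
Mouse   | Apparel  
Laptop  | Kitchen  
Charger | Furniture
Tablet  | Kitchen  
Stapler | NULL     
Monitor | Apparel  
Lamp    | Kitchen  
Phone   | Apparel  


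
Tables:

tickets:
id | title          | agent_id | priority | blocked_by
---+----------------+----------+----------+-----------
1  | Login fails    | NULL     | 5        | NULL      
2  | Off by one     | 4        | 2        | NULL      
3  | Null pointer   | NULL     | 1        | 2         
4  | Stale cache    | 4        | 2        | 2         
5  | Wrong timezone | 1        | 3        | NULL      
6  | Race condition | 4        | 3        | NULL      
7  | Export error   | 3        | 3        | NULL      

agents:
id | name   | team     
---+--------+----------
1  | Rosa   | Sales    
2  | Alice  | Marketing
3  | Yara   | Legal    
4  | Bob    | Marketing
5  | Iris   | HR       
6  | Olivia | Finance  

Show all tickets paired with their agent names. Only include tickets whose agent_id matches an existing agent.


INNER JOIN keeps only tickets rows whose agent_id matches an id in agents. Walk through each ticket:
  - ticket 1 (Login fails): agent_id=NULL, no match -> dropped
  - ticket 2 (Off by one): agent_id=4 -> matches Bob
  - ticket 3 (Null pointer): agent_id=NULL, no match -> dropped
  - ticket 4 (Stale cache): agent_id=4 -> matches Bob
  - ticket 5 (Wrong timezone): agent_id=1 -> matches Rosa
  - ticket 6 (Race condition): agent_id=4 -> matches Bob
  - ticket 7 (Export error): agent_id=3 -> matches Yara
So 2 of 7 rows are dropped.

SQL:
SELECT a.title, b.name AS agent
FROM tickets a
INNER JOIN agents b ON a.agent_id = b.id

Result:
title          | agent
---------------+------
Off by one     | Bob  
Stale cache    | Bob  
Wrong timezone | Rosa 
Race condition | Bob  
Export error   | Yara 


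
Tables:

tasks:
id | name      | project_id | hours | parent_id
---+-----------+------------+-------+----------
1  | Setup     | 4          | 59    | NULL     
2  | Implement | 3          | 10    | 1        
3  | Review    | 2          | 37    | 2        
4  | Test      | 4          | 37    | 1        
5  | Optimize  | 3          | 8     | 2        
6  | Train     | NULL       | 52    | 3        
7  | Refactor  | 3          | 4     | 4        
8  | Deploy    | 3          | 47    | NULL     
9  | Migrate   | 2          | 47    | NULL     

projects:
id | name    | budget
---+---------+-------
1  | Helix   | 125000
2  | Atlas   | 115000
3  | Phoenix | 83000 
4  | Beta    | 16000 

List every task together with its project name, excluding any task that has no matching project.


INNER JOIN keeps only tasks rows whose project_id matches an id in projects. Walk through each task:
  - task 1 (Setup): project_id=4 -> matches Beta
  - task 2 (Implement): project_id=3 -> matches Phoenix
  - task 3 (Review): project_id=2 -> matches Atlas
  - task 4 (Test): project_id=4 -> matches Beta
  - task 5 (Optimize): project_id=3 -> matches Phoenix
  - task 6 (Train): project_id=NULL, no match -> dropped
  - task 7 (Refactor): project_id=3 -> matches Phoenix
  - task 8 (Deploy): project_id=3 -> matches Phoenix
  - task 9 (Migrate): project_id=2 -> matches Atlas
So 1 of 9 rows is dropped.

SQL:
SELECT a.name, b.name AS project
FROM tasks a
INNER JOIN projects b ON a.project_id = b.id

Result:
name      | project
----------+--------
Setup     | Beta   
Implement | Phoenix
Review    | Atlas  
Test      | Beta   
Optimize  | Phoenix
Refactor  | Phoenix
Deploy    | Phoenix
Migrate   | Atlas  


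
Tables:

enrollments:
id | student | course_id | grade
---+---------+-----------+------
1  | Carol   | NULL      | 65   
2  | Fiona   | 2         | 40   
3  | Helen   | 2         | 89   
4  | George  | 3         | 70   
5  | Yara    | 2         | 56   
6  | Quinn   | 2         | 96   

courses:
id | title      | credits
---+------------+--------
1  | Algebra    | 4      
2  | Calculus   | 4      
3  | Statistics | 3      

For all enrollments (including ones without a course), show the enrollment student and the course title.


LEFT JOIN keeps every row from enrollments (the left table); where course_id has no match in courses, the course columns become NULL. Walk through each enrollment:
  - enrollment 1 (Carol): course_id=NULL, no match -> kept with NULL
  - enrollment 2 (Fiona): course_id=2 -> matches Calculus
  - enrollment 3 (Helen): course_id=2 -> matches Calculus
  - enrollment 4 (George): course_id=3 -> matches Statistics
  - enrollment 5 (Yara): course_id=2 -> matches Calculus
  - enrollment 6 (Quinn): course_id=2 -> matches Calculus
All 6 rows appear; 1 has NULL course.

SQL:
SELECT a.student, b.title AS course
FROM enrollments a
LEFT JOIN courses b ON a.course_id = b.id

Result:
student | course    
--------+-----------
Carol   | NULL      
Fiona   | Calculus  
Helen   | Calculus  
George  | Statistics
Yara    | Calculus  
Quinn   | Calculus  


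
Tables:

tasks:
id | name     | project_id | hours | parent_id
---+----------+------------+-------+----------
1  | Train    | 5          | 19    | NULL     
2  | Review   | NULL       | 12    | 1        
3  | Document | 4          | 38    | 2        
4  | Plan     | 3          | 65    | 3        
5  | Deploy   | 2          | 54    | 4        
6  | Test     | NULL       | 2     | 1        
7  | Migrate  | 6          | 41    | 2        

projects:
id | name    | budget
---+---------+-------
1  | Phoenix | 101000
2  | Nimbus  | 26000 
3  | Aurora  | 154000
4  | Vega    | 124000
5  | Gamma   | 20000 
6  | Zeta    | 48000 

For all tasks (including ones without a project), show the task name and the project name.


LEFT JOIN keeps every row from tasks (the left table); where project_id has no match in projects, the project columns become NULL. Walk through each task:
  - task 1 (Train): project_id=5 -> matches Gamma
  - task 2 (Review): project_id=NULL, no match -> kept with NULL
  - task 3 (Document): project_id=4 -> matches Vega
  - task 4 (Plan): project_id=3 -> matches Aurora
  - task 5 (Deploy): project_id=2 -> matches Nimbus
  - task 6 (Test): project_id=NULL, no match -> kept with NULL
  - task 7 (Migrate): project_id=6 -> matches Zeta
All 7 rows appear; 2 have NULL project.

SQL:
SELECT a.name, b.name AS project
FROM tasks a
LEFT JOIN projects b ON a.project_id = b.id

Result:
name     | project
---------+--------
Train    | Gamma  
Review   | NULL   
Document | Vega   
Plan     | Aurora 
Deploy   | Nimbus 
Test     | NULL   
Migrate  | Zeta   


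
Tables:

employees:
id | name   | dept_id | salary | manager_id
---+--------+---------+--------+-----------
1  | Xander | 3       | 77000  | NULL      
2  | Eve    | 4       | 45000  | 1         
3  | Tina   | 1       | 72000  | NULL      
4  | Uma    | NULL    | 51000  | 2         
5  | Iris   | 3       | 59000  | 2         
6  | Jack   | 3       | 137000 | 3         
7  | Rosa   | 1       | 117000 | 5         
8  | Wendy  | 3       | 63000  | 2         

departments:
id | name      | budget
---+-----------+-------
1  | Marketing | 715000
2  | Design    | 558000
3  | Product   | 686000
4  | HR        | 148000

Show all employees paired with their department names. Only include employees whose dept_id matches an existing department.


INNER JOIN keeps only employees rows whose dept_id matches an id in departments. Walk through each employee:
  - employee 1 (Xander): dept_id=3 -> matches Product
  - employee 2 (Eve): dept_id=4 -> matches HR
  - employee 3 (Tina): dept_id=1 -> matches Marketing
  - employee 4 (Uma): dept_id=NULL, no match -> dropped
  - employee 5 (Iris): dept_id=3 -> matches Product
  - employee 6 (Jack): dept_id=3 -> matches Product
  - employee 7 (Rosa): dept_id=1 -> matches Marketing
  - employee 8 (Wendy): dept_id=3 -> matches Product
So 1 of 8 rows is dropped.

SQL:
SELECT a.name, b.name AS department
FROM employees a
INNER JOIN departments b ON a.dept_id = b.id

Result:
name   | department
-------+-----------
Xander | Product   
Eve    | HR        
Tina   | Marketing 
Iris   | Product   
Jack   | Product   
Rosa   | Marketing 
Wendy  | Product   


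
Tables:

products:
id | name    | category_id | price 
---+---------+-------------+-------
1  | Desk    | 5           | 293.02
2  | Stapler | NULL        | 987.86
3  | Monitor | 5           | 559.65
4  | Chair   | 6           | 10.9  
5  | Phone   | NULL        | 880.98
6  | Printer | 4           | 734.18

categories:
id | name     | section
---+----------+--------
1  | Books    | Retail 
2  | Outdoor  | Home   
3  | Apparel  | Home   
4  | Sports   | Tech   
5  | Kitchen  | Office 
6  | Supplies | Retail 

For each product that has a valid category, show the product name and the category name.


INNER JOIN keeps only products rows whose category_id matches an id in categories. Walk through each product:
  - product 1 (Desk): category_id=5 -> matches Kitchen
  - product 2 (Stapler): category_id=NULL, no match -> dropped
  - product 3 (Monitor): category_id=5 -> matches Kitchen
  - product 4 (Chair): category_id=6 -> matches Supplies
  - product 5 (Phone): category_id=NULL, no match -> dropped
  - product 6 (Printer): category_id=4 -> matches Sports
So 2 of 6 rows are dropped.

SQL:
SELECT a.name, b.name AS category
FROM products a
INNER JOIN categories b ON a.category_id = b.id

Result:
name    | category
--------+---------
Desk    | Kitchen 
Monitor | Kitchen 
Chair   | Supplies
Printer | Sports  


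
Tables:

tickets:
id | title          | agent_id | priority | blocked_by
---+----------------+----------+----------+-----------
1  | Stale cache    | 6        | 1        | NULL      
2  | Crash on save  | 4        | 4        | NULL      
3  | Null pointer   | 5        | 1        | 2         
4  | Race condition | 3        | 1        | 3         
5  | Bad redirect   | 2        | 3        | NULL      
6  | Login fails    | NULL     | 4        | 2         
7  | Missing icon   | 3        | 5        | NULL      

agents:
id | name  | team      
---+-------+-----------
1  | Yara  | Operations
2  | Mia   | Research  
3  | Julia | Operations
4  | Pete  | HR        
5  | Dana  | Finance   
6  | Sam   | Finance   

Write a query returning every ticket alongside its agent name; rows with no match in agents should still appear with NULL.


LEFT JOIN keeps every row from tickets (the left table); where agent_id has no match in agents, the agent columns become NULL. Walk through each ticket:
  - ticket 1 (Stale cache): agent_id=6 -> matches Sam
  - ticket 2 (Crash on save): agent_id=4 -> matches Pete
  - ticket 3 (Null pointer): agent_id=5 -> matches Dana
  - ticket 4 (Race condition): agent_id=3 -> matches Julia
  - ticket 5 (Bad redirect): agent_id=2 -> matches Mia
  - ticket 6 (Login fails): agent_id=NULL, no match -> kept with NULL
  - ticket 7 (Missing icon): agent_id=3 -> matches Julia
All 7 rows appear; 1 has NULL agent.

SQL:
SELECT a.title, b.name AS agent
FROM tickets a
LEFT JOIN agents b ON a.agent_id = b.id

Result:
title          | agent
---------------+------
Stale cache    | Sam  
Crash on save  | Pete 
Null pointer   | Dana 
Race condition | Julia
Bad redirect   | Mia  
Login fails    | NULL 
Missing icon   | Julia


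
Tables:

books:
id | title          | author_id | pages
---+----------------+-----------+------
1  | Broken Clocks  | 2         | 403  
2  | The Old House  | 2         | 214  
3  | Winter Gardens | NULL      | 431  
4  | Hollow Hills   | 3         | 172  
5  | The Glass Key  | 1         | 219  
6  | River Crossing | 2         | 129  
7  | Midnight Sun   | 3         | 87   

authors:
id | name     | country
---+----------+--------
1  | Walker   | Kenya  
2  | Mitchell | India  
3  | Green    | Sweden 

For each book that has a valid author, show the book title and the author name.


INNER JOIN keeps only books rows whose author_id matches an id in authors. Walk through each book:
  - book 1 (Broken Clocks): author_id=2 -> matches Mitchell
  - book 2 (The Old House): author_id=2 -> matches Mitchell
  - book 3 (Winter Gardens): author_id=NULL, no match -> dropped
  - book 4 (Hollow Hills): author_id=3 -> matches Green
  - book 5 (The Glass Key): author_id=1 -> matches Walker
  - book 6 (River Crossing): author_id=2 -> matches Mitchell
  - book 7 (Midnight Sun): author_id=3 -> matches Green
So 1 of 7 rows is dropped.

SQL:
SELECT a.title, b.name AS author
FROM books a
INNER JOIN authors b ON a.author_id = b.id

Result:
title          | author  
---------------+---------
Broken Clocks  | Mitchell
The Old House  | Mitchell
Hollow Hills   | Green   
The Glass Key  | Walker  
River Crossing | Mitchell
Midnight Sun   | Green   


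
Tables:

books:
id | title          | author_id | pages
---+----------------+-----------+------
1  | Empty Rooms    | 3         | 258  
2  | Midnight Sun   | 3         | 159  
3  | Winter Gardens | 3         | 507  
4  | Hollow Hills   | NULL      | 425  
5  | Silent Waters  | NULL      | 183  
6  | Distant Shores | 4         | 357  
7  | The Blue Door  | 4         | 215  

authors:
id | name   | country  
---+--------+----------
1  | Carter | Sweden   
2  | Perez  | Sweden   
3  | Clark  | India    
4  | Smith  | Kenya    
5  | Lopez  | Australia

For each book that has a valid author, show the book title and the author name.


INNER JOIN keeps only books rows whose author_id matches an id in authors. Walk through each book:
  - book 1 (Empty Rooms): author_id=3 -> matches Clark
  - book 2 (Midnight Sun): author_id=3 -> matches Clark
  - book 3 (Winter Gardens): author_id=3 -> matches Clark
  - book 4 (Hollow Hills): author_id=NULL, no match -> dropped
  - book 5 (Silent Waters): author_id=NULL, no match -> dropped
  - book 6 (Distant Shores): author_id=4 -> matches Smith
  - book 7 (The Blue Door): author_id=4 -> matches Smith
So 2 of 7 rows are dropped.

SQL:
SELECT a.title, b.name AS author
FROM books a
INNER JOIN authors b ON a.author_id = b.id

Result:
title          | author
---------------+-------
Empty Rooms    | Clark 
Midnight Sun   | Clark 
Winter Gardens | Clark 
Distant Shores | Smith 
The Blue Door  | Smith 


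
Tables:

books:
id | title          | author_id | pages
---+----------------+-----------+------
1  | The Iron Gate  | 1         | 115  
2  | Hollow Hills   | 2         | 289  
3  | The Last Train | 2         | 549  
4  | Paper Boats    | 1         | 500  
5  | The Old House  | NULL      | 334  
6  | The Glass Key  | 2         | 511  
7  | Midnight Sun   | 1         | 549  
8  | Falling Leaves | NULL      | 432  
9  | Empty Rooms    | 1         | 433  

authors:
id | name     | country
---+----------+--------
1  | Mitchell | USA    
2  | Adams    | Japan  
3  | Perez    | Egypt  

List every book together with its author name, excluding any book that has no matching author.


INNER JOIN keeps only books rows whose author_id matches an id in authors. Walk through each book:
  - book 1 (The Iron Gate): author_id=1 -> matches Mitchell
  - book 2 (Hollow Hills): author_id=2 -> matches Adams
  - book 3 (The Last Train): author_id=2 -> matches Adams
  - book 4 (Paper Boats): author_id=1 -> matches Mitchell
  - book 5 (The Old House): author_id=NULL, no match -> dropped
  - book 6 (The Glass Key): author_id=2 -> matches Adams
  - book 7 (Midnight Sun): author_id=1 -> matches Mitchell
  - book 8 (Falling Leaves): author_id=NULL, no match -> dropped
  - book 9 (Empty Rooms): author_id=1 -> matches Mitchell
So 2 of 9 rows are dropped.

SQL:
SELECT a.title, b.name AS author
FROM books a
INNER JOIN authors b ON a.author_id = b.id

Result:
title          | author  
---------------+---------
The Iron Gate  | Mitchell
Hollow Hills   | Adams   
The Last Train | Adams   
Paper Boats    | Mitchell
The Glass Key  | Adams   
Midnight Sun   | Mitchell
Empty Rooms    | Mitchell


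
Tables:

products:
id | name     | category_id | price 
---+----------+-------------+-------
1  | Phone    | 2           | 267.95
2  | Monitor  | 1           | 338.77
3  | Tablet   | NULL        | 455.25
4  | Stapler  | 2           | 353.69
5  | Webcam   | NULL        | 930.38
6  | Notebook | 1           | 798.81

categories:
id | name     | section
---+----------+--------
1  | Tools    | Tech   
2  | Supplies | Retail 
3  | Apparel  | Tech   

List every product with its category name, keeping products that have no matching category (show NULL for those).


LEFT JOIN keeps every row from products (the left table); where category_id has no match in categories, the category columns become NULL. Walk through each product:
  - product 1 (Phone): category_id=2 -> matches Supplies
  - product 2 (Monitor): category_id=1 -> matches Tools
  - product 3 (Tablet): category_id=NULL, no match -> kept with NULL
  - product 4 (Stapler): category_id=2 -> matches Supplies
  - product 5 (Webcam): category_id=NULL, no match -> kept with NULL
  - product 6 (Notebook): category_id=1 -> matches Tools
All 6 rows appear; 2 have NULL category.

SQL:
SELECT a.name, b.name AS category
FROM products a
LEFT JOIN categories b ON a.category_id = b.id

Result:
name     | category
---------+---------
Phone    | Supplies
Monitor  | Tools   
Tablet   | NULL    
Stapler  | Supplies
Webcam   | NULL    
Notebook | Tools   


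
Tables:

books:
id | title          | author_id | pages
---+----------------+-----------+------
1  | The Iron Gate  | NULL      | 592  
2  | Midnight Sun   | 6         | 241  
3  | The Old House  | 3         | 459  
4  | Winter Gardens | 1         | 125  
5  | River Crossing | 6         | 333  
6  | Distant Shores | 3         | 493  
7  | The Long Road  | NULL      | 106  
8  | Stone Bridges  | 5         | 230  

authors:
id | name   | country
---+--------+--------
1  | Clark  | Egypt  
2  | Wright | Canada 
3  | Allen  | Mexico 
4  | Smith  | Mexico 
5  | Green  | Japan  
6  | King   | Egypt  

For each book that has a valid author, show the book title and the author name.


INNER JOIN keeps only books rows whose author_id matches an id in authors. Walk through each book:
  - book 1 (The Iron Gate): author_id=NULL, no match -> dropped
  - book 2 (Midnight Sun): author_id=6 -> matches King
  - book 3 (The Old House): author_id=3 -> matches Allen
  - book 4 (Winter Gardens): author_id=1 -> matches Clark
  - book 5 (River Crossing): author_id=6 -> matches King
  - book 6 (Distant Shores): author_id=3 -> matches Allen
  - book 7 (The Long Road): author_id=NULL, no match -> dropped
  - book 8 (Stone Bridges): author_id=5 -> matches Green
So 2 of 8 rows are dropped.

SQL:
SELECT a.title, b.name AS author
FROM books a
INNER JOIN authors b ON a.author_id = b.id

Result:
title          | author
---------------+-------
Midnight Sun   | King  
The Old House  | Allen 
Winter Gardens | Clark 
River Crossing | King  
Distant Shores | Allen 
Stone Bridges  | Green 


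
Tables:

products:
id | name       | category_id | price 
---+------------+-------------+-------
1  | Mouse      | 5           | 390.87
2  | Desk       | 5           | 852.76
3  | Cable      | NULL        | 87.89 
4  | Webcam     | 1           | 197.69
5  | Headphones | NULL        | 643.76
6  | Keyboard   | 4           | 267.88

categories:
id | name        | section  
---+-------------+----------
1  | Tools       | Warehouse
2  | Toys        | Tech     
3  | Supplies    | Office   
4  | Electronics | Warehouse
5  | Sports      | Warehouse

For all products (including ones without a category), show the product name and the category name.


LEFT JOIN keeps every row from products (the left table); where category_id has no match in categories, the category columns become NULL. Walk through each product:
  - product 1 (Mouse): category_id=5 -> matches Sports
  - product 2 (Desk): category_id=5 -> matches Sports
  - product 3 (Cable): category_id=NULL, no match -> kept with NULL
  - product 4 (Webcam): category_id=1 -> matches Tools
  - product 5 (Headphones): category_id=NULL, no match -> kept with NULL
  - product 6 (Keyboard): category_id=4 -> matches Electronics
All 6 rows appear; 2 have NULL category.

SQL:
SELECT a.name, b.name AS category
FROM products a
LEFT JOIN categories b ON a.category_id = b.id

Result:
name       | category   
-----------+------------
Mouse      | Sports     
Desk       | Sports     
Cable      | NULL       
Webcam     | Tools      
Headphones | NULL       
Keyboard   | Electronics


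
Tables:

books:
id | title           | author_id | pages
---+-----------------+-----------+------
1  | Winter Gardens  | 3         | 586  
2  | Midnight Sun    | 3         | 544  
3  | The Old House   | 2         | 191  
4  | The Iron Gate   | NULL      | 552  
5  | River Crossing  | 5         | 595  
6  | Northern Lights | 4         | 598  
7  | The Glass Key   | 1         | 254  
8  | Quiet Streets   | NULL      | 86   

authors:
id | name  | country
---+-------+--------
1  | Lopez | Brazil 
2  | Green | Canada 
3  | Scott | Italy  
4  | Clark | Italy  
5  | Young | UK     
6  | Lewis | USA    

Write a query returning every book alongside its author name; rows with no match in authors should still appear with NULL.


LEFT JOIN keeps every row from books (the left table); where author_id has no match in authors, the author columns become NULL. Walk through each book:
  - book 1 (Winter Gardens): author_id=3 -> matches Scott
  - book 2 (Midnight Sun): author_id=3 -> matches Scott
  - book 3 (The Old House): author_id=2 -> matches Green
  - book 4 (The Iron Gate): author_id=NULL, no match -> kept with NULL
  - book 5 (River Crossing): author_id=5 -> matches Young
  - book 6 (Northern Lights): author_id=4 -> matches Clark
  - book 7 (The Glass Key): author_id=1 -> matches Lopez
  - book 8 (Quiet Streets): author_id=NULL, no match -> kept with NULL
All 8 rows appear; 2 have NULL author.

SQL:
SELECT a.title, b.name AS author
FROM books a
LEFT JOIN authors b ON a.author_id = b.id

Result:
title           | author
----------------+-------
Winter Gardens  | Scott 
Midnight Sun    | Scott 
The Old House   | Green 
The Iron Gate   | NULL  
River Crossing  | Young 
Northern Lights | Clark 
The Glass Key   | Lopez 
Quiet Streets   | NULL  


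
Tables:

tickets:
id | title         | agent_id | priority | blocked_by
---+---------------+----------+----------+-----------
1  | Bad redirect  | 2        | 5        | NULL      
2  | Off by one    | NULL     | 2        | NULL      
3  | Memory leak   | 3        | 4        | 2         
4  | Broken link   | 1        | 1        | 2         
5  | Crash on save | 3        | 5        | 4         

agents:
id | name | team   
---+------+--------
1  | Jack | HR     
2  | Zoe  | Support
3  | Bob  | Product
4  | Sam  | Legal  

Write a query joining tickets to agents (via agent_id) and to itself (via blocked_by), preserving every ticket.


Two LEFT JOINs from the same base table tickets: one to agents via agent_id, one to tickets itself via blocked_by. Both are LEFT so every ticket is preserved.
Match against agents:
  - ticket 1 (Bad redirect): agent_id=2 -> matches Zoe
  - ticket 2 (Off by one): agent_id=NULL, no match -> kept with NULL
  - ticket 3 (Memory leak): agent_id=3 -> matches Bob
  - ticket 4 (Broken link): agent_id=1 -> matches Jack
  - ticket 5 (Crash on save): agent_id=3 -> matches Bob
Match against tickets (self):
  - ticket 1 (Bad redirect): blocked_by=NULL -> NULL
  - ticket 2 (Off by one): blocked_by=NULL -> NULL
  - ticket 3 (Memory leak): blocked_by=2 -> Off by one
  - ticket 4 (Broken link): blocked_by=2 -> Off by one
  - ticket 5 (Crash on save): blocked_by=4 -> Broken link

SQL:
SELECT a.title, b.name AS agent, c.title AS blocked_by
FROM tickets a
LEFT JOIN agents b ON a.agent_id = b.id
LEFT JOIN tickets c ON a.blocked_by = c.id

Result:
title         | agent | blocked_by 
--------------+-------+------------
Bad redirect  | Zoe   | NULL       
Off by one    | NULL  | NULL       
Memory leak   | Bob   | Off by one 
Broken link   | Jack  | Off by one 
Crash on save | Bob   | Broken link


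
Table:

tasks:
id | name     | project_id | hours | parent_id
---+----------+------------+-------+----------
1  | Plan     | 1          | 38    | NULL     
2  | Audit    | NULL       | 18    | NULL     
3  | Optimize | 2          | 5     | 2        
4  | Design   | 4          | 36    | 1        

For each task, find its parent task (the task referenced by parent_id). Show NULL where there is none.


This is a self-join: tasks is joined to a second copy of itself, matching each row's parent_id to another row's id. Use LEFT JOIN so rows with parent_id=NULL are kept.
  - task 1 (Plan): parent_id=NULL -> NULL
  - task 2 (Audit): parent_id=NULL -> NULL
  - task 3 (Optimize): parent_id=2 -> Audit
  - task 4 (Design): parent_id=1 -> Plan

SQL:
SELECT a.name AS item, b.name AS parent
FROM tasks a
LEFT JOIN tasks b ON a.parent_id = b.id

Result:
item     | parent
---------+-------
Plan     | NULL  
Audit    | NULL  
Optimize | Audit 
Design   | Plan  


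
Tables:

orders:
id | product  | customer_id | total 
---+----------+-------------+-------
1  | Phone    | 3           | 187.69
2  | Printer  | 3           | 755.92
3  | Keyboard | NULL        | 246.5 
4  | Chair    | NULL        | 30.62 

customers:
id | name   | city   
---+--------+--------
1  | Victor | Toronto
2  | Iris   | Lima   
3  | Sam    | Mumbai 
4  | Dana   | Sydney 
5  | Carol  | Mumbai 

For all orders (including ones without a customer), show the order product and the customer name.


LEFT JOIN keeps every row from orders (the left table); where customer_id has no match in customers, the customer columns become NULL. Walk through each order:
  - order 1 (Phone): customer_id=3 -> matches Sam
  - order 2 (Printer): customer_id=3 -> matches Sam
  - order 3 (Keyboard): customer_id=NULL, no match -> kept with NULL
  - order 4 (Chair): customer_id=NULL, no match -> kept with NULL
All 4 rows appear; 2 have NULL customer.

SQL:
SELECT a.product, b.name AS customer
FROM orders a
LEFT JOIN customers b ON a.customer_id = b.id

Result:
product  | customer
---------+---------
Phone    | Sam     
Printer  | Sam     
Keyboard | NULL    
Chair    | NULL    


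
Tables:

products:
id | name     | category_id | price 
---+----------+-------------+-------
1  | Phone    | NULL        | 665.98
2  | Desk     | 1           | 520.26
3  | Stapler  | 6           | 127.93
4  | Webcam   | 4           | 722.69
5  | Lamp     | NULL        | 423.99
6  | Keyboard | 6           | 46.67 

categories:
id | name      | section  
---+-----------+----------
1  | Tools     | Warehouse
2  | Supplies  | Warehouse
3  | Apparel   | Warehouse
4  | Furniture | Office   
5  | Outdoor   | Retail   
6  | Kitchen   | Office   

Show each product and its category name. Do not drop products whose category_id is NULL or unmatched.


LEFT JOIN keeps every row from products (the left table); where category_id has no match in categories, the category columns become NULL. Walk through each product:
  - product 1 (Phone): category_id=NULL, no match -> kept with NULL
  - product 2 (Desk): category_id=1 -> matches Tools
  - product 3 (Stapler): category_id=6 -> matches Kitchen
  - product 4 (Webcam): category_id=4 -> matches Furniture
  - product 5 (Lamp): category_id=NULL, no match -> kept with NULL
  - product 6 (Keyboard): category_id=6 -> matches Kitchen
All 6 rows appear; 2 have NULL category.

SQL:
SELECT a.name, b.name AS category
FROM products a
LEFT JOIN categories b ON a.category_id = b.id

Result:
name     | category 
---------+----------
Phone    | NULL     
Desk     | Tools    
Stapler  | Kitchen  
Webcam   | Furniture
Lamp     | NULL     
Keyboard | Kitchen  


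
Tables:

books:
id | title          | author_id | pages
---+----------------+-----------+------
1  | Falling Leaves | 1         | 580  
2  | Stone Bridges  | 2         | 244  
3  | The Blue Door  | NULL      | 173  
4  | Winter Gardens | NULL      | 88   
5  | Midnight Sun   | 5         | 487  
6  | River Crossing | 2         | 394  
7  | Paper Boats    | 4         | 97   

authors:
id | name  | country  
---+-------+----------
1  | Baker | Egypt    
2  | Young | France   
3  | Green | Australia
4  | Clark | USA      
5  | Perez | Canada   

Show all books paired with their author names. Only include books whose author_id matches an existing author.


INNER JOIN keeps only books rows whose author_id matches an id in authors. Walk through each book:
  - book 1 (Falling Leaves): author_id=1 -> matches Baker
  - book 2 (Stone Bridges): author_id=2 -> matches Young
  - book 3 (The Blue Door): author_id=NULL, no match -> dropped
  - book 4 (Winter Gardens): author_id=NULL, no match -> dropped
  - book 5 (Midnight Sun): author_id=5 -> matches Perez
  - book 6 (River Crossing): author_id=2 -> matches Young
  - book 7 (Paper Boats): author_id=4 -> matches Clark
So 2 of 7 rows are dropped.

SQL:
SELECT a.title, b.name AS author
FROM books a
INNER JOIN authors b ON a.author_id = b.id

Result:
title          | author
---------------+-------
Falling Leaves | Baker 
Stone Bridges  | Young 
Midnight Sun   | Perez 
River Crossing | Young 
Paper Boats    | Clark 
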